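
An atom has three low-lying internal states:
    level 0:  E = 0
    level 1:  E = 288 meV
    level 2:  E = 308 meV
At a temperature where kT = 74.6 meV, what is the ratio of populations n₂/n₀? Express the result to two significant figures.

0.016

n₂/n₀ = exp[−(E₂−E₀)/kT] = exp(−(308 meV)/(74.6 meV)) = exp(-4.129) = 0.016.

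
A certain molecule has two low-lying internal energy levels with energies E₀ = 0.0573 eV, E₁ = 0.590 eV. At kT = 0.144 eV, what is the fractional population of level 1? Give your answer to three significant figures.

0.0241

Eᵢ/kT = 0.39792, 4.0972.
Z = Σ e^(−Eᵢ/kT) = e^(−0.39792) + e^(−4.0972) = 0.67172 + 0.016619 = 0.68834.
P₁ = e^(−E₁/kT) / Z = 0.016619/0.68834 = 0.0241.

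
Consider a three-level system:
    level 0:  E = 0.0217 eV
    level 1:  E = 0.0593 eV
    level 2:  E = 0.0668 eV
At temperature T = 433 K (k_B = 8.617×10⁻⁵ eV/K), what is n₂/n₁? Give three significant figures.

k_BT = 8.617×10⁻⁵ × 433 K = 0.037312 eV.
n₂/n₁ = exp[−(E₂−E₁)/kT] = exp(−(0.0075 eV)/(0.037312 eV)) = exp(-0.20101) = 0.818.

0.818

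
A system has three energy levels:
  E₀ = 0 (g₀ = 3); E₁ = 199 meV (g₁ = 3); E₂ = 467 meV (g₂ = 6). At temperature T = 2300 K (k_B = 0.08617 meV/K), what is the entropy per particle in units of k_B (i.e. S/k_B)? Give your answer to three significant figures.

2.06

k_BT = 0.08617 × 2300 K = 198.19 meV.
Eᵢ/kT = 0, 1.0041, 2.3563.
Z = Σ gᵢe^(−Eᵢ/kT) = 3·e^(−0) + 3·e^(−1.0041) + 6·e^(−2.3563) = 3.0000 + 1.0991 + 0.56862 = 4.6677.
⟨E⟩ = Σ EᵢPᵢ = 103.75 meV.
S/k_B = ln Z + ⟨E⟩/kT = ln(4.6677) + 103.75/198.19 = 1.5407 + 0.52349 = 2.06.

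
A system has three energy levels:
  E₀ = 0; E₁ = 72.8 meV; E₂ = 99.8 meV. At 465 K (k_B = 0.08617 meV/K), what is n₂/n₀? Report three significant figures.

0.0829

k_BT = 0.08617 × 465 K = 40.069 meV.
n₂/n₀ = exp[−(E₂−E₀)/kT] = exp(−(99.8 meV)/(40.069 meV)) = exp(-2.4907) = 0.0829.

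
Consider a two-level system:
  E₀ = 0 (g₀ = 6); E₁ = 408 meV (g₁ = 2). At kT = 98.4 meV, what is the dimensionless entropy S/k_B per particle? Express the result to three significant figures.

1.82

Eᵢ/kT = 0, 4.1463.
Z = Σ gᵢe^(−Eᵢ/kT) = 6·e^(−0) + 2·e^(−4.1463) = 6.0000 + 0.031646 = 6.0316.
⟨E⟩ = Σ EᵢPᵢ = 2.1407 meV.
S/k_B = ln Z + ⟨E⟩/kT = ln(6.0316) + 2.1407/98.4 = 1.7970 + 0.021755 = 1.82.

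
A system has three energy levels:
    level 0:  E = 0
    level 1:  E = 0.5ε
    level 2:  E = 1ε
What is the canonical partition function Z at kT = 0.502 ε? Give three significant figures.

Eᵢ/kT = 0, 0.99602, 1.9920.
Z = Σ e^(−Eᵢ/kT) = e^(−0) + e^(−0.99602) + e^(−1.9920) = 1.0000 + 0.36935 + 0.13642 = 1.5058.

Z = 1.51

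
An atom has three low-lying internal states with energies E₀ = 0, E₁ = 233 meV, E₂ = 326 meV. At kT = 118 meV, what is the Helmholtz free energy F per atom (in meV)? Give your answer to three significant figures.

Eᵢ/kT = 0, 1.9746, 2.7627.
Z = Σ e^(−Eᵢ/kT) = e^(−0) + e^(−1.9746) + e^(−2.7627) = 1.0000 + 0.13882 + 0.063121 = 1.2019.
F = −kT ln Z = −118 × ln(1.2019) = −118 × 0.18390 = -21.7 meV.

-21.7 meV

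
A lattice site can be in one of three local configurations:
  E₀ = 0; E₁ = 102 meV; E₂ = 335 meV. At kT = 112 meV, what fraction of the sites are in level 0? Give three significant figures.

Eᵢ/kT = 0, 0.91071, 2.9911.
Z = Σ e^(−Eᵢ/kT) = e^(−0) + e^(−0.91071) + e^(−2.9911) = 1.0000 + 0.40224 + 0.050232 = 1.4525.
P₀ = e^(−E₀/kT) / Z = 1.0000/1.4525 = 0.688.

0.688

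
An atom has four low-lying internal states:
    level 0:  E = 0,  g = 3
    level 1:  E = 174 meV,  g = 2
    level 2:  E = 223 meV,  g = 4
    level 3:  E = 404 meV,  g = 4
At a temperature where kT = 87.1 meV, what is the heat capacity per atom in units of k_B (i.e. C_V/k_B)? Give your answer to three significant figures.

0.914

Eᵢ/kT = 0, 1.9977, 2.5603, 4.6383.
Z = Σ gᵢe^(−Eᵢ/kT) = 3·e^(−0) + 2·e^(−1.9977) + 4·e^(−2.5603) + 4·e^(−4.6383) = 3.0000 + 0.27129 + 0.30913 + 0.038697 = 3.6191.
⟨E⟩ = 36.411 meV, ⟨E²⟩ = 8262.4 meV².
C_V/k_B = (⟨E²⟩ − ⟨E⟩²)/(kT)² = (8262.4 − 1325.8)/7586.4 = 0.914.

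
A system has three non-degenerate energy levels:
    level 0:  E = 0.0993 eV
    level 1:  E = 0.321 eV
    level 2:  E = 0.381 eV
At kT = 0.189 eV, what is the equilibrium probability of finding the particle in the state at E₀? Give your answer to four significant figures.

0.6516

Eᵢ/kT = 0.525397, 1.69841, 2.01587.
Z = Σ e^(−Eᵢ/kT) = e^(−0.525397) + e^(−1.69841) + e^(−2.01587) = 0.591321 + 0.182974 + 0.133204 = 0.907499.
P₀ = e^(−E₀/kT) / Z = 0.591321/0.907499 = 0.6516.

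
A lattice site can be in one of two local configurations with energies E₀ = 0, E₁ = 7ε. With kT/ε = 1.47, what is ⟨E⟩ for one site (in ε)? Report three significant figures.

0.0593 ε

Eᵢ/kT = 0, 4.7619.
Z = Σ e^(−Eᵢ/kT) = e^(−0) + e^(−4.7619) = 1.0000 + 0.0085494 = 1.0085.
⟨E⟩ = Σ Eᵢ e^(−Eᵢ/kT) / Z = (0·1.0000 + 7·0.0085494) / 1.0085 = 0.0593 ε.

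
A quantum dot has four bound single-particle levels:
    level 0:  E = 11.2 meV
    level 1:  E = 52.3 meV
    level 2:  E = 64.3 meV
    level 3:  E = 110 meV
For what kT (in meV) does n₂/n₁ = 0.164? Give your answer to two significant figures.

6.6 meV

n₂/n₁ = exp[−(E₂−E₁)/kT] = 0.164.
⇒ (E₂−E₁)/kT = ln(1/0.164) = ln(6.098) = 1.808.
kT = 12.0 meV / 1.808 = 6.6 meV.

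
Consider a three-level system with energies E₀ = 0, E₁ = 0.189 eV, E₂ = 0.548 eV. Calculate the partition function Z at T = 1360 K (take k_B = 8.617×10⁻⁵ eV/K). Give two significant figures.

Z = 1.2

k_BT = 8.617×10⁻⁵ × 1360 K = 0.1172 eV.
Eᵢ/kT = 0, 1.613, 4.676.
Z = Σ e^(−Eᵢ/kT) = e^(−0) + e^(−1.613) + e^(−4.676) = 1.000 + 0.1993 + 0.009316 = 1.209.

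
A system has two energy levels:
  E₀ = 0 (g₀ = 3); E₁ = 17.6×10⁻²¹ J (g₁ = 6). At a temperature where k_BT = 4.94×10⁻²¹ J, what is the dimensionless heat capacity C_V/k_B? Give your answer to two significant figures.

0.64

Eᵢ/kT = 0, 3.563.
Z = Σ gᵢe^(−Eᵢ/kT) = 3·e^(−0) + 6·e^(−3.563) = 3.000 + 0.1701 = 3.170.
⟨E⟩ = 0.9444, ⟨E²⟩ = 16.62.
C_V/k_B = (⟨E²⟩ − ⟨E⟩²)/(kT)² = (16.62 − 0.8919)/24.40 = 0.64.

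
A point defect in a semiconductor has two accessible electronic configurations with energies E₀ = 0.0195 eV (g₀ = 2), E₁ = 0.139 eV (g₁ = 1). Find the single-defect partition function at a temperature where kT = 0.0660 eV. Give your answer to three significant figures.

Z = 1.61

Eᵢ/kT = 0.29545, 2.1061.
Z = Σ gᵢe^(−Eᵢ/kT) = 2·e^(−0.29545) + 1·e^(−2.1061) = 1.4884 + 0.12171 = 1.6101.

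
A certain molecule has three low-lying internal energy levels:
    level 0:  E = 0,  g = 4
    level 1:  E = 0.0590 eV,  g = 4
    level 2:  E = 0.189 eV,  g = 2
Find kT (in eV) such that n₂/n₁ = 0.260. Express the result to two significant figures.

n₂/n₁ = (g₂/g₁) exp[−(E₂−E₁)/kT] = 0.260.
⇒ (E₂−E₁)/kT = ln((2/4)/0.260) = ln(1.923) = 0.6539.
kT = 0.1300 eV / 0.6539 = 0.20 eV.

0.20 eV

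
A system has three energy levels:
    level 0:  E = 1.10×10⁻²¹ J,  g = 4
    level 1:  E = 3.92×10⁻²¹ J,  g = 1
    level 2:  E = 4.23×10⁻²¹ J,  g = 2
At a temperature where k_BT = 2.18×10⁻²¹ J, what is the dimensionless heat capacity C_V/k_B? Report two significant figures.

Eᵢ/kT = 0.5046, 1.798, 1.940.
Z = Σ gᵢe^(−Eᵢ/kT) = 4·e^(−0.5046) + 1·e^(−1.798) + 2·e^(−1.940) = 2.415 + 0.1656 + 0.2874 = 2.868.
⟨E⟩ = 1.576, ⟨E²⟩ = 3.699.
C_V/k_B = (⟨E²⟩ − ⟨E⟩²)/(kT)² = (3.699 − 2.484)/4.752 = 0.26.

0.26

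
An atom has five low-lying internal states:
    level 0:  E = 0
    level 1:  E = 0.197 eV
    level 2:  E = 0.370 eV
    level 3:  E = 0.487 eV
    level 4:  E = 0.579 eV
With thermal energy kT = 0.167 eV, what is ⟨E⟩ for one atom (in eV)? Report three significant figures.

Eᵢ/kT = 0, 1.1796, 2.2156, 2.9162, 3.4671.
Z = Σ e^(−Eᵢ/kT) = e^(−0) + e^(−1.1796) + e^(−2.2156) + e^(−2.9162) + e^(−3.4671) = 1.0000 + 0.30740 + 0.10909 + 0.054139 + 0.031207 = 1.5018.
⟨E⟩ = Σ Eᵢ e^(−Eᵢ/kT) / Z = (0·1.0000 + 0.197·0.30740 + 0.370·0.10909 + 0.487·0.054139 + 0.579·0.031207) / 1.5018 = 0.0968 eV.

0.0968 eV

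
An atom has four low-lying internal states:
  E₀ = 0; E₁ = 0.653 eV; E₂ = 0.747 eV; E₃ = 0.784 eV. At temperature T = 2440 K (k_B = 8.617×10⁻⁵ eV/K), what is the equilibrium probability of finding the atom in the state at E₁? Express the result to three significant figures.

k_BT = 8.617×10⁻⁵ × 2440 K = 0.21025 eV.
Eᵢ/kT = 0, 3.1058, 3.5529, 3.7289.
Z = Σ e^(−Eᵢ/kT) = e^(−0) + e^(−3.1058) + e^(−3.5529) + e^(−3.7289) = 1.0000 + 0.044789 + 0.028641 + 0.024019 = 1.0974.
P₁ = e^(−E₁/kT) / Z = 0.044789/1.0974 = 0.0408.

0.0408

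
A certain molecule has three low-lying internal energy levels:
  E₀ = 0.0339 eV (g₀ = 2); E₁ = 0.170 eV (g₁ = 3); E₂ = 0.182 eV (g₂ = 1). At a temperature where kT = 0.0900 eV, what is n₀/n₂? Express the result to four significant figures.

10.37

n₀/n₂ = (g₀/g₂) exp[−(E₀−E₂)/kT] = (2/1) × exp(−(-0.1481 eV)/(0.0900 eV)) = (2/1) × exp(1.64556) = 10.37.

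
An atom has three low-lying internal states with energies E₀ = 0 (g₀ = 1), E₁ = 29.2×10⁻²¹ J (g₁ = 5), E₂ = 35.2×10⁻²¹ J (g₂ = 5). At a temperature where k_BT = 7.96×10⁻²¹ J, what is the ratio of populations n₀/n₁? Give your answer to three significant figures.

n₀/n₁ = (g₀/g₁) exp[−(E₀−E₁)/kT] = (1/5) × exp(−(-29.2 ×10⁻²¹ J)/(7.96 ×10⁻²¹ J)) = (1/5) × exp(3.6683) = 7.84.

7.84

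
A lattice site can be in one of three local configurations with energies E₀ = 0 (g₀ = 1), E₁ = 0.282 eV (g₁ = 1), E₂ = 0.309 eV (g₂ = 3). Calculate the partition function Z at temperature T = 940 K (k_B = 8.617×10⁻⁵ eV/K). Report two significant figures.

k_BT = 8.617×10⁻⁵ × 940 K = 0.08100 eV.
Eᵢ/kT = 0, 3.481, 3.815.
Z = Σ gᵢe^(−Eᵢ/kT) = 1·e^(−0) + 1·e^(−3.481) + 3·e^(−3.815) = 1.000 + 0.03078 + 0.06611 = 1.097.

Z = 1.1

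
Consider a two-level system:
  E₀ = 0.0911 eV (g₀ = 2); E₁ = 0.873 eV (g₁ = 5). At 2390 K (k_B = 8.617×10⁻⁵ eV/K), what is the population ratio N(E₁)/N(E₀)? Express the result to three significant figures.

0.0561

k_BT = 8.617×10⁻⁵ × 2390 K = 0.20595 eV.
n₁/n₀ = (g₁/g₀) exp[−(E₁−E₀)/kT] = (5/2) × exp(−(0.7819 eV)/(0.20595 eV)) = (5/2) × exp(-3.7966) = 0.0561.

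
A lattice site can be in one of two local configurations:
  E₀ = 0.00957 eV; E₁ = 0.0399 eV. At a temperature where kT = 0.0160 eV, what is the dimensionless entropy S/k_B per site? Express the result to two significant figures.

Eᵢ/kT = 0.5981, 2.494.
Z = Σ e^(−Eᵢ/kT) = e^(−0.5981) + e^(−2.494) = 0.5499 + 0.08258 = 0.6325.
⟨E⟩ = Σ EᵢPᵢ = 0.01353 eV.
S/k_B = ln Z + ⟨E⟩/kT = ln(0.6325) + 0.01353/0.0160 = -0.4581 + 0.8456 = 0.39.

0.39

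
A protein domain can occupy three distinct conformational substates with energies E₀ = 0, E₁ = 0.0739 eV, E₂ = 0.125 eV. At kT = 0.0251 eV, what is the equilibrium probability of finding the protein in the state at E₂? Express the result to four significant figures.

0.006487

Eᵢ/kT = 0, 2.94422, 4.98008.
Z = Σ e^(−Eᵢ/kT) = e^(−0) + e^(−2.94422) + e^(−4.98008) = 1.00000 + 0.0526431 + 0.00687351 = 1.05952.
P₂ = e^(−E₂/kT) / Z = 0.00687351/1.05952 = 0.006487.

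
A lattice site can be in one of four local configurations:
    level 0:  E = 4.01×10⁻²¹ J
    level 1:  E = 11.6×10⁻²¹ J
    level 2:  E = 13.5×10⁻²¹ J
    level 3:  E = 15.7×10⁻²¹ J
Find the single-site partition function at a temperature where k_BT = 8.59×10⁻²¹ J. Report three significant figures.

Eᵢ/kT = 0.46682, 1.3504, 1.5716, 1.8277.
Z = Σ e^(−Eᵢ/kT) = e^(−0.46682) + e^(−1.3504) + e^(−1.5716) + e^(−1.8277) = 0.62699 + 0.25914 + 0.20771 + 0.16078 = 1.2546.

Z = 1.25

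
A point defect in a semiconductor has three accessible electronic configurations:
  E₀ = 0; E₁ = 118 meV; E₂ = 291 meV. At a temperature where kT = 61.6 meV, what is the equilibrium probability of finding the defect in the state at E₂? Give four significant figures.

0.007680

Eᵢ/kT = 0, 1.91558, 4.72403.
Z = Σ e^(−Eᵢ/kT) = e^(−0) + e^(−1.91558) + e^(−4.72403) = 1.00000 + 0.147256 + 0.00887932 = 1.15614.
P₂ = e^(−E₂/kT) / Z = 0.00887932/1.15614 = 0.007680.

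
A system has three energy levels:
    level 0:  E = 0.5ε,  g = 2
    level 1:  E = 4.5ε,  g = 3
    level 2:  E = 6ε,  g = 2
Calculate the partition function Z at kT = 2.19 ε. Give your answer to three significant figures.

Z = 2.11

Eᵢ/kT = 0.22831, 2.0548, 2.7397.
Z = Σ gᵢe^(−Eᵢ/kT) = 2·e^(−0.22831) + 3·e^(−2.0548) + 2·e^(−2.7397) = 1.5918 + 0.38436 + 0.12918 = 2.1053.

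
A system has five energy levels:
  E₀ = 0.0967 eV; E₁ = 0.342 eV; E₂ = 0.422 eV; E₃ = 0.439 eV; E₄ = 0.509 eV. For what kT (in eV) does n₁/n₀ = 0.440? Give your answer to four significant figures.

0.2988 eV

n₁/n₀ = exp[−(E₁−E₀)/kT] = 0.440.
⇒ (E₁−E₀)/kT = ln(1/0.440) = ln(2.27273) = 0.820982.
kT = 0.2453 eV / 0.820982 = 0.2988 eV.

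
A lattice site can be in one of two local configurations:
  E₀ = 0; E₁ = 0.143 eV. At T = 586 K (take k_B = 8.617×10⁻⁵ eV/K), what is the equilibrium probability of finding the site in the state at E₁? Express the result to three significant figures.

k_BT = 8.617×10⁻⁵ × 586 K = 0.050496 eV.
Eᵢ/kT = 0, 2.8319.
Z = Σ e^(−Eᵢ/kT) = e^(−0) + e^(−2.8319) = 1.0000 + 0.058901 = 1.0589.
P₁ = e^(−E₁/kT) / Z = 0.058901/1.0589 = 0.0556.

0.0556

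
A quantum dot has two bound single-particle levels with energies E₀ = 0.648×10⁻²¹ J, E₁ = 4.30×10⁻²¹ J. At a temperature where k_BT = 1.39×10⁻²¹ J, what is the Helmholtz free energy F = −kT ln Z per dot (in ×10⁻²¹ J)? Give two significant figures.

0.55 ×10⁻²¹ J

Eᵢ/kT = 0.4662, 3.094.
Z = Σ e^(−Eᵢ/kT) = e^(−0.4662) + e^(−3.094) = 0.6274 + 0.04532 = 0.6727.
F = −kT ln Z = −1.39 × ln(0.6727) = −1.39 × -0.3965 = 0.55 ×10⁻²¹ J.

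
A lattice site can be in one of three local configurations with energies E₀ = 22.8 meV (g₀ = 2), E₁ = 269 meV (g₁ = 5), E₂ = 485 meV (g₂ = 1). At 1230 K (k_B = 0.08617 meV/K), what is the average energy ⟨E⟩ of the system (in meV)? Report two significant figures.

k_BT = 0.08617 × 1230 K = 106.0 meV.
Eᵢ/kT = 0.2151, 2.538, 4.575.
Z = Σ gᵢe^(−Eᵢ/kT) = 2·e^(−0.2151) + 5·e^(−2.538) + 1·e^(−4.575) = 1.613 + 0.3951 + 0.01031 = 2.018.
⟨E⟩ = Σ Eᵢ gᵢe^(−Eᵢ/kT) / Z = (22.8·1.613 + 269·0.3951 + 485·0.01031) / 2.018 = 73 meV.

73 meV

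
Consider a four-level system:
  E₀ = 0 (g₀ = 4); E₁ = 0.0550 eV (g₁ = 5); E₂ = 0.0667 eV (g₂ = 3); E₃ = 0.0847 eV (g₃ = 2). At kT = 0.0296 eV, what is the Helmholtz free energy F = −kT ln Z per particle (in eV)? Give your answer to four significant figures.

Eᵢ/kT = 0, 1.85811, 2.25338, 2.86149.
Z = Σ gᵢe^(−Eᵢ/kT) = 4·e^(−0) + 5·e^(−1.85811) + 3·e^(−2.25338) + 2·e^(−2.86149) = 4.00000 + 0.779836 + 0.315131 + 0.114367 = 5.20933.
F = −kT ln Z = −0.0296 × ln(5.20933) = −0.0296 × 1.65045 = -0.04885 eV.

-0.04885 eV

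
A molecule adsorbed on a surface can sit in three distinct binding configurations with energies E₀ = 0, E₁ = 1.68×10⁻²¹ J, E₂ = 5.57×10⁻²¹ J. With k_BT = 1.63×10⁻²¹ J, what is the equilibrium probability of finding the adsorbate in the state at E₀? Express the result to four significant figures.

0.7196

Eᵢ/kT = 0, 1.03067, 3.41718.
Z = Σ e^(−Eᵢ/kT) = e^(−0) + e^(−1.03067) + e^(−3.41718) = 1.00000 + 0.356768 + 0.0328048 = 1.38957.
P₀ = e^(−E₀/kT) / Z = 1.00000/1.38957 = 0.7196.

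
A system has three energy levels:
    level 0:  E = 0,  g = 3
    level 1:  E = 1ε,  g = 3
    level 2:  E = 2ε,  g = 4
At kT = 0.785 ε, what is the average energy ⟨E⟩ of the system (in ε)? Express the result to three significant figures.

Eᵢ/kT = 0, 1.2739, 2.5478.
Z = Σ gᵢe^(−Eᵢ/kT) = 3·e^(−0) + 3·e^(−1.2739) + 4·e^(−2.5478) = 3.0000 + 0.83922 + 0.31301 = 4.1522.
⟨E⟩ = Σ Eᵢ gᵢe^(−Eᵢ/kT) / Z = (0·3.0000 + 1·0.83922 + 2·0.31301) / 4.1522 = 0.353 ε.

0.353 ε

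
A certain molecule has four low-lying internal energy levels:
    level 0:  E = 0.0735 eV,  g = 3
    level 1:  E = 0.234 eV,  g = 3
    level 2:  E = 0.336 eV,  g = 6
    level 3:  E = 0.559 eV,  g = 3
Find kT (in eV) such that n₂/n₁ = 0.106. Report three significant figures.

n₂/n₁ = (g₂/g₁) exp[−(E₂−E₁)/kT] = 0.106.
⇒ (E₂−E₁)/kT = ln((6/3)/0.106) = ln(18.868) = 2.9375.
kT = 0.102 eV / 2.9375 = 0.0347 eV.

0.0347 eV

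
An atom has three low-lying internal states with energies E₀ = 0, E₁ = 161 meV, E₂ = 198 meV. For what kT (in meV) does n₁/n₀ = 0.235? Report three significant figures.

111 meV

n₁/n₀ = exp[−(E₁−E₀)/kT] = 0.235.
⇒ (E₁−E₀)/kT = ln(1/0.235) = ln(4.2553) = 1.4482.
kT = 161 meV / 1.4482 = 111 meV.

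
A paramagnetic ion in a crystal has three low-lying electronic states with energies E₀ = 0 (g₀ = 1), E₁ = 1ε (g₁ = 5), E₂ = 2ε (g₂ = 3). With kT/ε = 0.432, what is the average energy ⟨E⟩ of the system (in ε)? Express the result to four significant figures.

0.3627 ε

Eᵢ/kT = 0, 2.31481, 4.62963.
Z = Σ gᵢe^(−Eᵢ/kT) = 1·e^(−0) + 5·e^(−2.31481) + 3·e^(−4.62963) = 1.00000 + 0.493925 + 0.0292751 = 1.52320.
⟨E⟩ = Σ Eᵢ gᵢe^(−Eᵢ/kT) / Z = (0·1.00000 + 1·0.493925 + 2·0.0292751) / 1.52320 = 0.3627 ε.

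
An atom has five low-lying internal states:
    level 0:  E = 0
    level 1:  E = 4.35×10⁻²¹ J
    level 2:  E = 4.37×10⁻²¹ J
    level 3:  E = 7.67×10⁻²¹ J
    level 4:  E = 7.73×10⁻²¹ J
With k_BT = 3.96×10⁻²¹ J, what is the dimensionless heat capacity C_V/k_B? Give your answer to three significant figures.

Eᵢ/kT = 0, 1.0985, 1.1035, 1.9369, 1.9520.
Z = Σ e^(−Eᵢ/kT) = e^(−0) + e^(−1.0985) + e^(−1.1035) + e^(−1.9369) + e^(−1.9520) = 1.0000 + 0.33337 + 0.33171 + 0.14415 + 0.14199 = 1.9512.
⟨E⟩ = 2.6153, ⟨E²⟩ = 15.174.
C_V/k_B = (⟨E²⟩ − ⟨E⟩²)/(kT)² = (15.174 − 6.8398)/15.682 = 0.531.

0.531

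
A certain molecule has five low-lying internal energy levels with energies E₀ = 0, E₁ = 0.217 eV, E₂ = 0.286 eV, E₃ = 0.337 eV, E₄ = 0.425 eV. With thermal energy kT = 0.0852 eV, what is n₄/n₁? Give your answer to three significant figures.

n₄/n₁ = exp[−(E₄−E₁)/kT] = exp(−(0.208 eV)/(0.0852 eV)) = exp(-2.4413) = 0.0870.

0.0870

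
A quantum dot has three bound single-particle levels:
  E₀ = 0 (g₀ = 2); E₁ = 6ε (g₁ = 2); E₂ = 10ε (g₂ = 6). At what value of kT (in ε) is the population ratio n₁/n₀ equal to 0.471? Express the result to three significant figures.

7.97 ε

n₁/n₀ = (g₁/g₀) exp[−(E₁−E₀)/kT] = 0.471.
⇒ (E₁−E₀)/kT = ln((2/2)/0.471) = ln(2.1231) = 0.75288.
kT = 6ε / 0.75288 = 7.97 ε.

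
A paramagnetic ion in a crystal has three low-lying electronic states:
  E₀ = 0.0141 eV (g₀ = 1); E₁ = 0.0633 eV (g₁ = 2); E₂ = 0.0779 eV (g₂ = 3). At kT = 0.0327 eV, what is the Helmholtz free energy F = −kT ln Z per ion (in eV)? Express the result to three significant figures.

Eᵢ/kT = 0.43119, 1.9358, 2.3823.
Z = Σ gᵢe^(−Eᵢ/kT) = 1·e^(−0.43119) + 2·e^(−1.9358) + 3·e^(−2.3823) = 0.64974 + 0.28862 + 0.27701 = 1.2154.
F = −kT ln Z = −0.0327 × ln(1.2154) = −0.0327 × 0.19507 = -0.00638 eV.

-0.00638 eV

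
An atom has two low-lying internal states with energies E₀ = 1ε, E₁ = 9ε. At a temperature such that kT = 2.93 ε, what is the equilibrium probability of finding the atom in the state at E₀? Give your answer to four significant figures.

Eᵢ/kT = 0.341297, 3.07167.
Z = Σ e^(−Eᵢ/kT) = e^(−0.341297) + e^(−3.07167) = 0.710848 + 0.0463437 = 0.757192.
P₀ = e^(−E₀/kT) / Z = 0.710848/0.757192 = 0.9388.

0.9388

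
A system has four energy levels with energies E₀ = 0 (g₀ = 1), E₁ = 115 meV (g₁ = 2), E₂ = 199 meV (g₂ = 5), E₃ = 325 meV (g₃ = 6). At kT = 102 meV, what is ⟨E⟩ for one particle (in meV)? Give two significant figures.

Eᵢ/kT = 0, 1.127, 1.951, 3.186.
Z = Σ gᵢe^(−Eᵢ/kT) = 1·e^(−0) + 2·e^(−1.127) + 5·e^(−1.951) + 6·e^(−3.186) = 1.000 + 0.6480 + 0.7107 + 0.2480 = 2.607.
⟨E⟩ = Σ Eᵢ gᵢe^(−Eᵢ/kT) / Z = (0·1.000 + 115·0.6480 + 199·0.7107 + 325·0.2480) / 2.607 = 110 meV.

110 meV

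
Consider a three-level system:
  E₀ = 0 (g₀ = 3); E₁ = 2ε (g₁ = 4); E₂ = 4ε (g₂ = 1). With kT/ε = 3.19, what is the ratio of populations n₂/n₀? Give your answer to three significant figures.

n₂/n₀ = (g₂/g₀) exp[−(E₂−E₀)/kT] = (1/3) × exp(−(4ε)/(3.19ε)) = (1/3) × exp(-1.2539) = 0.0951.

0.0951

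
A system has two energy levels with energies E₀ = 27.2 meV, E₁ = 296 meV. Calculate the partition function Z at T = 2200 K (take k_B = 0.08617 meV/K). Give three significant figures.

Z = 1.08

k_BT = 0.08617 × 2200 K = 189.57 meV.
Eᵢ/kT = 0.14348, 1.5614.
Z = Σ e^(−Eᵢ/kT) = e^(−0.14348) + e^(−1.5614) = 0.86634 + 0.20984 = 1.0762.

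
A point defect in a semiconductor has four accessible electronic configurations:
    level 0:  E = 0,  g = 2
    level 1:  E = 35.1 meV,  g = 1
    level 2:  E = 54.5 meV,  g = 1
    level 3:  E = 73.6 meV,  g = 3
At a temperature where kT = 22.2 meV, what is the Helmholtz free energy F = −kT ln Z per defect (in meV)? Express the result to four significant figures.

-19.44 meV

Eᵢ/kT = 0, 1.58108, 2.45495, 3.31532.
Z = Σ gᵢe^(−Eᵢ/kT) = 2·e^(−0) + 1·e^(−1.58108) + 1·e^(−2.45495) + 3·e^(−3.31532) = 2.00000 + 0.205753 + 0.0858675 + 0.108967 = 2.40059.
F = −kT ln Z = −22.2 × ln(2.40059) = −22.2 × 0.875715 = -19.44 meV.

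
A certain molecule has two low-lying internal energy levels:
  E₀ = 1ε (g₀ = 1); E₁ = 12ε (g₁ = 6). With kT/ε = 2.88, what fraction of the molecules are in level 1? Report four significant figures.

0.1163

Eᵢ/kT = 0.347222, 4.16667.
Z = Σ gᵢe^(−Eᵢ/kT) = 1·e^(−0.347222) + 6·e^(−4.16667) = 0.706648 + 0.0930228 = 0.799671.
P₁ = g₁ e^(−E₁/kT) / Z = 0.0930228/0.799671 = 0.1163.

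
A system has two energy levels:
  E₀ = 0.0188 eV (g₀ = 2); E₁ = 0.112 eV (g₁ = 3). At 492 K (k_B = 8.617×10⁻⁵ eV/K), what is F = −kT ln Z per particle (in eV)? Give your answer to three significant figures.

-0.0171 eV

k_BT = 8.617×10⁻⁵ × 492 K = 0.042396 eV.
Eᵢ/kT = 0.44344, 2.6418.
Z = Σ gᵢe^(−Eᵢ/kT) = 2·e^(−0.44344) + 3·e^(−2.6418) = 1.2836 + 0.21370 = 1.4973.
F = −kT ln Z = −0.042396 × ln(1.4973) = −0.042396 × 0.40366 = -0.0171 eV.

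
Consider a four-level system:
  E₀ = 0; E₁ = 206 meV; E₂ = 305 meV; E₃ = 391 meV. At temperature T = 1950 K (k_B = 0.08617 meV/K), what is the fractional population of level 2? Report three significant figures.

k_BT = 0.08617 × 1950 K = 168.03 meV.
Eᵢ/kT = 0, 1.2260, 1.8152, 2.3270.
Z = Σ e^(−Eᵢ/kT) = e^(−0) + e^(−1.2260) + e^(−1.8152) + e^(−2.3270) = 1.0000 + 0.29346 + 0.16281 + 0.097588 = 1.5539.
P₂ = e^(−E₂/kT) / Z = 0.16281/1.5539 = 0.105.

0.105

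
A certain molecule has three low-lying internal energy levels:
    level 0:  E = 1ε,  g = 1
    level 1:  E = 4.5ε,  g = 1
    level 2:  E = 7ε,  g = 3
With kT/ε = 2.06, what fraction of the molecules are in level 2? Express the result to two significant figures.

0.12

Eᵢ/kT = 0.4854, 2.184, 3.398.
Z = Σ gᵢe^(−Eᵢ/kT) = 1·e^(−0.4854) + 1·e^(−2.184) + 3·e^(−3.398) = 0.6155 + 0.1126 + 0.1003 = 0.8284.
P₂ = g₂ e^(−E₂/kT) / Z = 0.1003/0.8284 = 0.12.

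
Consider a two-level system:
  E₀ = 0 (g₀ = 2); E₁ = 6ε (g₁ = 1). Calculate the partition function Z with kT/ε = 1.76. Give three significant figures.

Z = 2.03

Eᵢ/kT = 0, 3.4091.
Z = Σ gᵢe^(−Eᵢ/kT) = 2·e^(−0) + 1·e^(−3.4091) = 2.0000 + 0.033071 = 2.0331.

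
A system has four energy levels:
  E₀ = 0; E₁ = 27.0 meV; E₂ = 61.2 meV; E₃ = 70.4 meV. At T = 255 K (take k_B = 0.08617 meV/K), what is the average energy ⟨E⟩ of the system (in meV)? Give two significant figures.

k_BT = 0.08617 × 255 K = 21.97 meV.
Eᵢ/kT = 0, 1.229, 2.786, 3.204.
Z = Σ e^(−Eᵢ/kT) = e^(−0) + e^(−1.229) + e^(−2.786) + e^(−3.204) = 1.000 + 0.2926 + 0.06167 + 0.04060 = 1.395.
⟨E⟩ = Σ Eᵢ e^(−Eᵢ/kT) / Z = (0·1.000 + 27.0·0.2926 + 61.2·0.06167 + 70.4·0.04060) / 1.395 = 10 meV.

10 meV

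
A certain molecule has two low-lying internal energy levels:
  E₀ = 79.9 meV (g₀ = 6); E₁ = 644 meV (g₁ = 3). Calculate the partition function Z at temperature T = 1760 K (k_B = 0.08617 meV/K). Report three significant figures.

k_BT = 0.08617 × 1760 K = 151.66 meV.
Eᵢ/kT = 0.52684, 4.2463.
Z = Σ gᵢe^(−Eᵢ/kT) = 6·e^(−0.52684) + 3·e^(−4.2463) = 3.5428 + 0.042951 = 3.5858.

Z = 3.59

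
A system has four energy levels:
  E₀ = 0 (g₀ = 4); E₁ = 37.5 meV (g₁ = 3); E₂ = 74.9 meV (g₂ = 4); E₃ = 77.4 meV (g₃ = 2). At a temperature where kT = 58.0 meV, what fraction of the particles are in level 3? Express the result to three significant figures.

Eᵢ/kT = 0, 0.64655, 1.2914, 1.3345.
Z = Σ gᵢe^(−Eᵢ/kT) = 4·e^(−0) + 3·e^(−0.64655) + 4·e^(−1.2914) + 2·e^(−1.3345) = 4.0000 + 1.5715 + 1.0995 + 0.52658 = 7.1976.
P₃ = g₃ e^(−E₃/kT) / Z = 0.52658/7.1976 = 0.0732.

0.0732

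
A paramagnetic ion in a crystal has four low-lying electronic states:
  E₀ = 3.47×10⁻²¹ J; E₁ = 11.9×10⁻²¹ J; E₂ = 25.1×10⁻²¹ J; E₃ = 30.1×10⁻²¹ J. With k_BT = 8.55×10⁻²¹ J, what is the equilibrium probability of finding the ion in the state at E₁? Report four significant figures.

Eᵢ/kT = 0.405848, 1.39181, 2.93567, 3.52047.
Z = Σ e^(−Eᵢ/kT) = e^(−0.405848) + e^(−1.39181) + e^(−2.93567) + e^(−3.52047) = 0.666411 + 0.248625 + 0.0530951 + 0.0295855 = 0.997717.
P₁ = e^(−E₁/kT) / Z = 0.248625/0.997717 = 0.2492.

0.2492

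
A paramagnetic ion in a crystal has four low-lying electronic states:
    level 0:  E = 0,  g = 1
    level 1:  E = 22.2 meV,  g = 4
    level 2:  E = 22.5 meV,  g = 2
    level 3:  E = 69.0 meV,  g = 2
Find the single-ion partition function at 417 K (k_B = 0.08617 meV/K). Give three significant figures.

k_BT = 0.08617 × 417 K = 35.933 meV.
Eᵢ/kT = 0, 0.61782, 0.62617, 1.9202.
Z = Σ gᵢe^(−Eᵢ/kT) = 1·e^(−0) + 4·e^(−0.61782) + 2·e^(−0.62617) + 2·e^(−1.9202) = 1.0000 + 2.1565 + 1.0693 + 0.29316 = 4.5190.

Z = 4.52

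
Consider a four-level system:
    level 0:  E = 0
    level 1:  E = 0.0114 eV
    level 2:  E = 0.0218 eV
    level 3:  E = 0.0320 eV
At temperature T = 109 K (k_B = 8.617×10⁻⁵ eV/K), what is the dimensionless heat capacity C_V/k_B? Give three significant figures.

0.705

k_BT = 8.617×10⁻⁵ × 109 K = 0.0093925 eV.
Eᵢ/kT = 0, 1.2137, 2.3210, 3.4070.
Z = Σ e^(−Eᵢ/kT) = e^(−0) + e^(−1.2137) + e^(−2.3210) + e^(−3.4070) = 1.0000 + 0.29710 + 0.098175 + 0.033140 = 1.4284.
⟨E⟩ = 0.0046119 eV, ⟨E²⟩ = 0.000083452 eV².
C_V/k_B = (⟨E²⟩ − ⟨E⟩²)/(kT)² = (0.000083452 − 0.000021270)/0.000088219 = 0.705.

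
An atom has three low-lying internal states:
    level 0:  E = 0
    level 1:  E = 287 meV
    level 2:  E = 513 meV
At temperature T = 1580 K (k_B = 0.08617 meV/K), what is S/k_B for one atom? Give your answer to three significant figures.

0.435

k_BT = 0.08617 × 1580 K = 136.15 meV.
Eᵢ/kT = 0, 2.1080, 3.7679.
Z = Σ e^(−Eᵢ/kT) = e^(−0) + e^(−2.1080) + e^(−3.7679) = 1.0000 + 0.12148 + 0.023101 = 1.1446.
⟨E⟩ = Σ EᵢPᵢ = 40.814 meV.
S/k_B = ln Z + ⟨E⟩/kT = ln(1.1446) + 40.814/136.15 = 0.13506 + 0.29977 = 0.435.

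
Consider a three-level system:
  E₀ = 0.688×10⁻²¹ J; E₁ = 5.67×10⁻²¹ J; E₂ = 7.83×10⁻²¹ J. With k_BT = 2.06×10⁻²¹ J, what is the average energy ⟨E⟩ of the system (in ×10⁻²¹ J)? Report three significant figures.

1.28 ×10⁻²¹ J

Eᵢ/kT = 0.33398, 2.7524, 3.8010.
Z = Σ e^(−Eᵢ/kT) = e^(−0.33398) + e^(−2.7524) + e^(−3.8010) = 0.71607 + 0.063775 + 0.022348 = 0.80219.
⟨E⟩ = Σ Eᵢ e^(−Eᵢ/kT) / Z = (0.688·0.71607 + 5.67·0.063775 + 7.83·0.022348) / 0.80219 = 1.28 ×10⁻²¹ J.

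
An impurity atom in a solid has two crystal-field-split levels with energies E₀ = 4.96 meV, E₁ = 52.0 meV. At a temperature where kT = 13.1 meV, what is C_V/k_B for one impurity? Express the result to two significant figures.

0.34

Eᵢ/kT = 0.3786, 3.969.
Z = Σ e^(−Eᵢ/kT) = e^(−0.3786) + e^(−3.969) = 0.6848 + 0.01889 = 0.7037.
⟨E⟩ = 6.223 meV, ⟨E²⟩ = 96.53 meV².
C_V/k_B = (⟨E²⟩ − ⟨E⟩²)/(kT)² = (96.53 − 38.73)/171.6 = 0.34.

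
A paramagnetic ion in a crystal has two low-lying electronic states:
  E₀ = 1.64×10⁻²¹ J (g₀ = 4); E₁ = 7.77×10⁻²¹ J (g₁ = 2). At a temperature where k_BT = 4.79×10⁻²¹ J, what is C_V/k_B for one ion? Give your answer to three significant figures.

Eᵢ/kT = 0.34238, 1.6221.
Z = Σ gᵢe^(−Eᵢ/kT) = 4·e^(−0.34238) + 2·e^(−1.6221) = 2.8403 + 0.39497 = 3.2353.
⟨E⟩ = 2.3883, ⟨E²⟩ = 9.7316.
C_V/k_B = (⟨E²⟩ − ⟨E⟩²)/(kT)² = (9.7316 − 5.7040)/22.944 = 0.176.

0.176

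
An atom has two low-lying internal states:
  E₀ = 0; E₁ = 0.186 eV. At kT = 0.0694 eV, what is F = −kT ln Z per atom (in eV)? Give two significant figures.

Eᵢ/kT = 0, 2.680.
Z = Σ e^(−Eᵢ/kT) = e^(−0) + e^(−2.680) = 1.000 + 0.06856 = 1.069.
F = −kT ln Z = −0.0694 × ln(1.069) = −0.0694 × 0.06672 = -0.0046 eV.

-0.0046 eV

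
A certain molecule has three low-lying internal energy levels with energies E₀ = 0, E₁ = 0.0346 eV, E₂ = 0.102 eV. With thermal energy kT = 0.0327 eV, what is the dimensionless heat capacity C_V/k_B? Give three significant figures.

Eᵢ/kT = 0, 1.0581, 3.1193.
Z = Σ e^(−Eᵢ/kT) = e^(−0) + e^(−1.0581) + e^(−3.1193) = 1.0000 + 0.34711 + 0.044188 = 1.3913.
⟨E⟩ = 0.011872 eV, ⟨E²⟩ = 0.00062911 eV².
C_V/k_B = (⟨E²⟩ − ⟨E⟩²)/(kT)² = (0.00062911 − 0.00014094)/0.0010693 = 0.457.

0.457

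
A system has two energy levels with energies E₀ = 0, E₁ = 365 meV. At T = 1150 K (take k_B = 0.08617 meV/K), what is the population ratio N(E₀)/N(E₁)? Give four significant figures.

39.78

k_BT = 0.08617 × 1150 K = 99.0955 meV.
n₀/n₁ = exp[−(E₀−E₁)/kT] = exp(−(-365 meV)/(99.0955 meV)) = exp(3.68332) = 39.78.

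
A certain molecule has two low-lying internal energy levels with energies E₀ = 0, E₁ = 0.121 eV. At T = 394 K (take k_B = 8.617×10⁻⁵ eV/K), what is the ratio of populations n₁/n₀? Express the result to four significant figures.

k_BT = 8.617×10⁻⁵ × 394 K = 0.0339510 eV.
n₁/n₀ = exp[−(E₁−E₀)/kT] = exp(−(0.121 eV)/(0.0339510 eV)) = exp(-3.56396) = 0.02833.

0.02833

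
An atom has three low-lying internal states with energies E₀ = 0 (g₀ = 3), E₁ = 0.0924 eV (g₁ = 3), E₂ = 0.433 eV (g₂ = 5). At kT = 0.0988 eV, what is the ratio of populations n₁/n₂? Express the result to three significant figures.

18.9

n₁/n₂ = (g₁/g₂) exp[−(E₁−E₂)/kT] = (3/5) × exp(−(-0.3406 eV)/(0.0988 eV)) = (3/5) × exp(3.4474) = 18.9.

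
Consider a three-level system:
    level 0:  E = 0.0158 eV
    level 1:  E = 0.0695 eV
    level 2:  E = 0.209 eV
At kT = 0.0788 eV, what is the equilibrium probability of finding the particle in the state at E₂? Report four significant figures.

0.05411

Eᵢ/kT = 0.200508, 0.881980, 2.65228.
Z = Σ e^(−Eᵢ/kT) = e^(−0.200508) + e^(−0.881980) + e^(−2.65228) = 0.818315 + 0.413962 + 0.0704903 = 1.30277.
P₂ = e^(−E₂/kT) / Z = 0.0704903/1.30277 = 0.05411.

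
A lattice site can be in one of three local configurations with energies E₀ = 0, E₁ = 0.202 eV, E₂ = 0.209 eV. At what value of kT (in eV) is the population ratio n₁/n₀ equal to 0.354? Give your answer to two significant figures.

0.19 eV

n₁/n₀ = exp[−(E₁−E₀)/kT] = 0.354.
⇒ (E₁−E₀)/kT = ln(1/0.354) = ln(2.825) = 1.039.
kT = 0.202 eV / 1.039 = 0.19 eV.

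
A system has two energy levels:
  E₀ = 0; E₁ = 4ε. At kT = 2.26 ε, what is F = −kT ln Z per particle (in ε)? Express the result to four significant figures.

-0.3555 ε

Eᵢ/kT = 0, 1.76991.
Z = Σ e^(−Eᵢ/kT) = e^(−0) + e^(−1.76991) = 1.00000 + 0.170348 = 1.17035.
F = −kT ln Z = −2.26 × ln(1.17035) = −2.26 × 0.157303 = -0.3555 ε.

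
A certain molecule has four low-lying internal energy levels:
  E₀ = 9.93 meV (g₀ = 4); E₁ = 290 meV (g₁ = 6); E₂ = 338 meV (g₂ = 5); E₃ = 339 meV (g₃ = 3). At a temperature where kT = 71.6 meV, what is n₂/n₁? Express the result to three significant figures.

n₂/n₁ = (g₂/g₁) exp[−(E₂−E₁)/kT] = (5/6) × exp(−(48 meV)/(71.6 meV)) = (5/6) × exp(-0.67039) = 0.426.

0.426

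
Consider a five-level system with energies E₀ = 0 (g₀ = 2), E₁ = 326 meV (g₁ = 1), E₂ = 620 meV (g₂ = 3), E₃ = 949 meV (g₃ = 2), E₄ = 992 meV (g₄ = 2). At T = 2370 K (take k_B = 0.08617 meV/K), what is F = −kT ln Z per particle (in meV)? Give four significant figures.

k_BT = 0.08617 × 2370 K = 204.223 meV.
Eᵢ/kT = 0, 1.59629, 3.03590, 4.64688, 4.85744.
Z = Σ gᵢe^(−Eᵢ/kT) = 2·e^(−0) + 1·e^(−1.59629) + 3·e^(−3.03590) + 2·e^(−4.64688) + 2·e^(−4.85744) = 2.00000 + 0.202647 + 0.144094 + 0.0191830 + 0.0155407 = 2.38146.
F = −kT ln Z = −204.223 × ln(2.38146) = −204.223 × 0.867714 = -177.2 meV.

-177.2 meV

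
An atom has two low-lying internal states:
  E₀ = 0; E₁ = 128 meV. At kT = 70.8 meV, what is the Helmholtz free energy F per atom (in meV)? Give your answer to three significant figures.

-10.8 meV

Eᵢ/kT = 0, 1.8079.
Z = Σ e^(−Eᵢ/kT) = e^(−0) + e^(−1.8079) = 1.0000 + 0.16400 = 1.1640.
F = −kT ln Z = −70.8 × ln(1.1640) = −70.8 × 0.15186 = -10.8 meV.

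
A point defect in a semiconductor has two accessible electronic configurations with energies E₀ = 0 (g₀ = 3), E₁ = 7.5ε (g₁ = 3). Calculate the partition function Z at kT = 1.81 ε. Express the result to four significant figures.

Z = 3.048

Eᵢ/kT = 0, 4.14365.
Z = Σ gᵢe^(−Eᵢ/kT) = 3·e^(−0) + 3·e^(−4.14365) = 3.00000 + 0.0475945 = 3.04759.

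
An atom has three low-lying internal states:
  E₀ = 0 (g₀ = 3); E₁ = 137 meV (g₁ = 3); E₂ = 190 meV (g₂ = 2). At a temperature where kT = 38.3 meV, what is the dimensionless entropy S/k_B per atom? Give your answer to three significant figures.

Eᵢ/kT = 0, 3.5770, 4.9608.
Z = Σ gᵢe^(−Eᵢ/kT) = 3·e^(−0) + 3·e^(−3.5770) + 2·e^(−4.9608) = 3.0000 + 0.083878 + 0.014015 = 3.0979.
⟨E⟩ = Σ EᵢPᵢ = 4.5689 meV.
S/k_B = ln Z + ⟨E⟩/kT = ln(3.0979) + 4.5689/38.3 = 1.1307 + 0.11929 = 1.25.

1.25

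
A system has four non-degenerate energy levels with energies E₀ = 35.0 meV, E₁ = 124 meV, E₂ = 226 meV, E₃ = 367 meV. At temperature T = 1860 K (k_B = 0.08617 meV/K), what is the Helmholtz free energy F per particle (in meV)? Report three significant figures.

k_BT = 0.08617 × 1860 K = 160.28 meV.
Eᵢ/kT = 0.21837, 0.77365, 1.4100, 2.2897.
Z = Σ e^(−Eᵢ/kT) = e^(−0.21837) + e^(−0.77365) + e^(−1.4100) + e^(−2.2897) = 0.80383 + 0.46133 + 0.24414 + 0.10130 = 1.6106.
F = −kT ln Z = −160.28 × ln(1.6106) = −160.28 × 0.47661 = -76.4 meV.

-76.4 meV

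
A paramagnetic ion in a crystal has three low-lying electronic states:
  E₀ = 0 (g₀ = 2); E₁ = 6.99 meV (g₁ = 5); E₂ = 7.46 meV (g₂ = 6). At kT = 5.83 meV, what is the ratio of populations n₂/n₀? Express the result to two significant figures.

0.83

n₂/n₀ = (g₂/g₀) exp[−(E₂−E₀)/kT] = (6/2) × exp(−(7.46 meV)/(5.83 meV)) = (6/2) × exp(-1.280) = 0.83.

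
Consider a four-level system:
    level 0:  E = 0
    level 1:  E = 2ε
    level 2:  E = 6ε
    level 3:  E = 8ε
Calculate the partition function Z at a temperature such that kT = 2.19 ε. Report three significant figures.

Z = 1.49

Eᵢ/kT = 0, 0.91324, 2.7397, 3.6530.
Z = Σ e^(−Eᵢ/kT) = e^(−0) + e^(−0.91324) + e^(−2.7397) + e^(−3.6530) = 1.0000 + 0.40122 + 0.064590 + 0.025913 = 1.4917.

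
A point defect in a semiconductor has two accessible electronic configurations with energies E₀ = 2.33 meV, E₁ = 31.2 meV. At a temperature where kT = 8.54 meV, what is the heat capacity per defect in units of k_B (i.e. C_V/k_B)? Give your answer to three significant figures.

0.364

Eᵢ/kT = 0.27283, 3.6534.
Z = Σ e^(−Eᵢ/kT) = e^(−0.27283) + e^(−3.6534) = 0.76122 + 0.025903 = 0.78712.
⟨E⟩ = 3.2801 meV, ⟨E²⟩ = 37.285 meV².
C_V/k_B = (⟨E²⟩ − ⟨E⟩²)/(kT)² = (37.285 − 10.759)/72.932 = 0.364.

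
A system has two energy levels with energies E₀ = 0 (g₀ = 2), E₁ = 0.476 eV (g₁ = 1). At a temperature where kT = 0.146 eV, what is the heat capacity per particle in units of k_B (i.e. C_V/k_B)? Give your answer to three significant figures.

Eᵢ/kT = 0, 3.2603.
Z = Σ gᵢe^(−Eᵢ/kT) = 2·e^(−0) + 1·e^(−3.2603) = 2.0000 + 0.038377 = 2.0384.
⟨E⟩ = 0.0089617 eV, ⟨E²⟩ = 0.0042658 eV².
C_V/k_B = (⟨E²⟩ − ⟨E⟩²)/(kT)² = (0.0042658 − 0.000080312)/0.021316 = 0.196.

0.196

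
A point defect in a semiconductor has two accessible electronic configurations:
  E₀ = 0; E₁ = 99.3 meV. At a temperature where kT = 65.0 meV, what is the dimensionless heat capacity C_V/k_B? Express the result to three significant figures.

0.342

Eᵢ/kT = 0, 1.5277.
Z = Σ e^(−Eᵢ/kT) = e^(−0) + e^(−1.5277) = 1.0000 + 0.21703 = 1.2170.
⟨E⟩ = 17.708 meV, ⟨E²⟩ = 1758.4 meV².
C_V/k_B = (⟨E²⟩ − ⟨E⟩²)/(kT)² = (1758.4 − 313.57)/4225.0 = 0.342.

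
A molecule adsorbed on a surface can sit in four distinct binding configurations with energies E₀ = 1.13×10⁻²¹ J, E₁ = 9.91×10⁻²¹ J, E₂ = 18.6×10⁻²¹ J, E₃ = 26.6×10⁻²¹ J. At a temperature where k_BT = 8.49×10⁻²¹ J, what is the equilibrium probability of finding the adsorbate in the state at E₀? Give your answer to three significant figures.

0.652

Eᵢ/kT = 0.13310, 1.1673, 2.1908, 3.1331.
Z = Σ e^(−Eᵢ/kT) = e^(−0.13310) + e^(−1.1673) + e^(−2.1908) + e^(−3.1331) = 0.87538 + 0.31121 + 0.11183 + 0.043582 = 1.3420.
P₀ = e^(−E₀/kT) / Z = 0.87538/1.3420 = 0.652.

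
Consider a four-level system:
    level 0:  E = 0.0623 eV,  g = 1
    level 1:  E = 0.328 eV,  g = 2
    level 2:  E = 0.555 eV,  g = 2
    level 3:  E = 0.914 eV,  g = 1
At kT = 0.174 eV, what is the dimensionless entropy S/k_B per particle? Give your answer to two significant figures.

1.1

Eᵢ/kT = 0.3580, 1.885, 3.190, 5.253.
Z = Σ gᵢe^(−Eᵢ/kT) = 1·e^(−0.3580) + 2·e^(−1.885) + 2·e^(−3.190) + 1·e^(−5.253) = 0.6991 + 0.3037 + 0.08234 + 0.005232 = 1.090.
⟨E⟩ = Σ EᵢPᵢ = 0.1777 eV.
S/k_B = ln Z + ⟨E⟩/kT = ln(1.090) + 0.1777/0.174 = 0.08618 + 1.021 = 1.1.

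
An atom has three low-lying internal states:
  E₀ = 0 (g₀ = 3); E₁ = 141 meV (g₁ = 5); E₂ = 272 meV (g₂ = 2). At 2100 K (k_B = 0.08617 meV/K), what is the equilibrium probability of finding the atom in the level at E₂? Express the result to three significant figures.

0.0775

k_BT = 0.08617 × 2100 K = 180.96 meV.
Eᵢ/kT = 0, 0.77918, 1.5031.
Z = Σ gᵢe^(−Eᵢ/kT) = 3·e^(−0) + 5·e^(−0.77918) + 2·e^(−1.5031) = 3.0000 + 2.2939 + 0.44488 = 5.7388.
P₂ = g₂ e^(−E₂/kT) / Z = 0.44488/5.7388 = 0.0775.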